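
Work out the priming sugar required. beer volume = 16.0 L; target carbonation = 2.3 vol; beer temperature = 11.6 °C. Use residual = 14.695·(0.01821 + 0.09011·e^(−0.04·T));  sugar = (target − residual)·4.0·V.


residual = 14.695·(0.01821 + 0.09011·e^(−0.04·11.6)) = 1.1002
sugar = (2.3 − 1.1002)·4.0·16.0

76.7883 g


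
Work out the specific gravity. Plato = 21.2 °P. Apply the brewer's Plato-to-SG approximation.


SG = 259/(259 − P)
SG = 259/(259 − 21.2)

1.0892


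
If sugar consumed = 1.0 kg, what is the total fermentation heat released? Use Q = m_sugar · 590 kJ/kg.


Q = 1.0 · 590

590.0000 kJ


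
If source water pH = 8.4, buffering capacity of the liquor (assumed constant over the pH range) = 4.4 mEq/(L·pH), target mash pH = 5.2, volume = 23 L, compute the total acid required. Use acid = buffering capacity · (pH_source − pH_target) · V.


acid = 4.4 · (8.4 − 5.2) · 23

323.8400 mEq


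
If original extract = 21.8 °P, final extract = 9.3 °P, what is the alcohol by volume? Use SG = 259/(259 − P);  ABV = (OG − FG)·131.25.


OG = 259/(259 − 21.8) = 1.0919
FG = 259/(259 − 9.3) = 1.0372
ABV = (1.0919 − 1.0372)·131.25

7.1742 % ABV


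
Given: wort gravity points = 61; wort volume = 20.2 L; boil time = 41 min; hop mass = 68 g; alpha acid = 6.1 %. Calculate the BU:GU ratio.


U = 1.65·0.000125^(GP/1000)·(1−e^(−0.04t))/4.15;  IBU = (α/100)·m·U·1000/V;  BU:GU = IBU/GP
U = 1.65·0.000125^(61/1000)·(1−e^(−0.04·41))/4.15 = 0.1852
IBU = (6.1/100)·68·0.1852·1000/20.2 = 38.0347
BU:GU = 38.0347/61

0.6235


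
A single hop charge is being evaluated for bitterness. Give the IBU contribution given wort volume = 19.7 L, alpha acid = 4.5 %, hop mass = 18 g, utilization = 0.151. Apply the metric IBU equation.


IBU = (α/100)·mass·U·1000 / V
IBU = (4.5/100)·18·0.151·1000 / 19.7

6.2086 IBU


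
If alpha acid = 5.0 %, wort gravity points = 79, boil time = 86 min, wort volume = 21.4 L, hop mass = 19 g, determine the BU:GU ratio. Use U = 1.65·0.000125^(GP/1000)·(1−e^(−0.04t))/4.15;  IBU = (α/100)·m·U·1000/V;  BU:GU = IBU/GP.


U = 1.65·0.000125^(79/1000)·(1−e^(−0.04·86))/4.15 = 0.1892
IBU = (5.0/100)·19·0.1892·1000/21.4 = 8.3994
BU:GU = 8.3994/79

0.1063


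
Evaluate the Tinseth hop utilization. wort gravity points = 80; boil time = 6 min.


U = 1.65·0.000125^(GP/1000) · (1 − e^(−0.04·t))/4.15
bigness = 1.65·0.000125^(80/1000) = 0.8040
boil_factor = (1 − e^(−0.04·6))/4.15 = 0.0514
U = 0.8040 · 0.0514

0.0413


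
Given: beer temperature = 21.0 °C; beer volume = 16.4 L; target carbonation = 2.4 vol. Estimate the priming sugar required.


residual = 14.695·(0.01821 + 0.09011·e^(−0.04·T));  sugar = (target − residual)·4.0·V
residual = 14.695·(0.01821 + 0.09011·e^(−0.04·21.0)) = 0.8393
sugar = (2.4 − 0.8393)·4.0·16.4

102.3850 g


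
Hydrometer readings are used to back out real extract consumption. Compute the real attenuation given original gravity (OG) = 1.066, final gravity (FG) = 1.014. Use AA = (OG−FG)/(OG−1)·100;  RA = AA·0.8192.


AA = (1.066 − 1.014)/(1.066 − 1)·100 = 78.7879
RA = 78.7879·0.8192

64.5430 %


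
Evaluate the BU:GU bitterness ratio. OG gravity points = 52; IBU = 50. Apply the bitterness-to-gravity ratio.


BU:GU = IBU / OG_points
BU:GU = 50 / 52

0.9615


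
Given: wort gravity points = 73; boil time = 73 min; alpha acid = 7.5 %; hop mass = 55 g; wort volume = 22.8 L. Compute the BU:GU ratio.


U = 1.65·0.000125^(GP/1000)·(1−e^(−0.04t))/4.15;  IBU = (α/100)·m·U·1000/V;  BU:GU = IBU/GP
U = 1.65·0.000125^(73/1000)·(1−e^(−0.04·73))/4.15 = 0.1952
IBU = (7.5/100)·55·0.1952·1000/22.8 = 35.3119
BU:GU = 35.3119/73

0.4837


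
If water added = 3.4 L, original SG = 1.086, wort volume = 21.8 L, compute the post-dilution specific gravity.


SG_new = 1 + (SG_old − 1)·V_old/(V_old + V_water)
pts = (1.086 − 1)·1000·21.8/(21.8 + 3.4) = 74.3968
SG_new = 1 + 74.3968/1000

1.0744


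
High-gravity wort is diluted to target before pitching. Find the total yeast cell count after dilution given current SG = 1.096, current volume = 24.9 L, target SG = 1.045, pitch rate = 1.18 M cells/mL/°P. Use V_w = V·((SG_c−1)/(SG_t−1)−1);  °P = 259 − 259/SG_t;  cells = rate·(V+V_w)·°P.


V_w = 24.9·((1.096−1)/(1.045−1)−1) = 28.2200
V_final = 24.9 + 28.2200 = 53.1200
°P = 259 − 259/1.045 = 11.1531
cells = 1.18·53.1200·11.1531

699.0948 billion cells


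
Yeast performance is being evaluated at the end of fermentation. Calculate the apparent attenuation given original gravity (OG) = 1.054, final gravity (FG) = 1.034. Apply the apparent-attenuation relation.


AA = (OG − FG)/(OG − 1) · 100
AA = (1.054 − 1.034)/(1.054 − 1) · 100

37.0370 %


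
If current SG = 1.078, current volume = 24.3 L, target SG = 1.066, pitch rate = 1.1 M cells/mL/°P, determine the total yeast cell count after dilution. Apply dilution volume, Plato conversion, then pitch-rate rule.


V_w = V·((SG_c−1)/(SG_t−1)−1);  °P = 259 − 259/SG_t;  cells = rate·(V+V_w)·°P
V_w = 24.3·((1.078−1)/(1.066−1)−1) = 4.4182
V_final = 24.3 + 4.4182 = 28.7182
°P = 259 − 259/1.066 = 16.0356
cells = 1.1·28.7182·16.0356

506.5661 billion cells


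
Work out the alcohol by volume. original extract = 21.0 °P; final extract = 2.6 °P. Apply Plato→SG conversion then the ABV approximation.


SG = 259/(259 − P);  ABV = (OG − FG)·131.25
OG = 259/(259 − 21.0) = 1.0882
FG = 259/(259 − 2.6) = 1.0101
ABV = (1.0882 − 1.0101)·131.25

10.2500 % ABV


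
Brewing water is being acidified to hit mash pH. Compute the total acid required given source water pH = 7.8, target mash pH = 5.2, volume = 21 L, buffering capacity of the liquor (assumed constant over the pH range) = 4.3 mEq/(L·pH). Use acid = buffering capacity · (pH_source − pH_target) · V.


acid = 4.3 · (7.8 − 5.2) · 21

234.7800 mEq


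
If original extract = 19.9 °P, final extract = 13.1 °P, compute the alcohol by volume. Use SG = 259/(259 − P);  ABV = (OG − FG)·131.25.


OG = 259/(259 − 19.9) = 1.0832
FG = 259/(259 − 13.1) = 1.0533
ABV = (1.0832 − 1.0533)·131.25

3.9316 % ABV


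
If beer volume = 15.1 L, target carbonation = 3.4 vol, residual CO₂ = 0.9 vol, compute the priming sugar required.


sugar = (target − residual)·4.0·V
sugar = (3.4 − 0.9)·4.0·15.1

151.0000 g


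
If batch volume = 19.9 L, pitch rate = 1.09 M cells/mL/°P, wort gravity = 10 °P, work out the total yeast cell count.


cells (billions) = rate · V_L · °P
cells = 1.09 · 19.9 · 10

216.9100 billion cells


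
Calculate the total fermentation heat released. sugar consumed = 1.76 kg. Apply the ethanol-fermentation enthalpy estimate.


Q = m_sugar · 590 kJ/kg
Q = 1.76 · 590

1038.4000 kJ


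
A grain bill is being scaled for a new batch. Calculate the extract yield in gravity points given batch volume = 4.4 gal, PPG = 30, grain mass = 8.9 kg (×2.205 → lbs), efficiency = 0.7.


points = lbs × PPG × eff / vol
lbs = 8.9 × 2.205 = 19.6245
points = 19.6245 × 30 × 0.7 / 4.4

93.6624 points


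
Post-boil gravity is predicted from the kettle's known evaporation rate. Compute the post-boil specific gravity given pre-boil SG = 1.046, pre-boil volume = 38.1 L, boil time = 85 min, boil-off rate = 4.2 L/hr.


V_post = V_pre − rate·(t/60);  SG_post = 1 + (SG_pre−1)·V_pre/V_post
V_post = 38.1 − 4.2·(85/60) = 32.1500
SG_post = 1 + (1.046 − 1)·38.1/32.1500

1.0545


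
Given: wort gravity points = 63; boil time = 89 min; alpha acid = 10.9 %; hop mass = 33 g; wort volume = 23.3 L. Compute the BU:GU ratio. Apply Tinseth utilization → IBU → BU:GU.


U = 1.65·0.000125^(GP/1000)·(1−e^(−0.04t))/4.15;  IBU = (α/100)·m·U·1000/V;  BU:GU = IBU/GP
U = 1.65·0.000125^(63/1000)·(1−e^(−0.04·89))/4.15 = 0.2193
IBU = (10.9/100)·33·0.2193·1000/23.3 = 33.8529
BU:GU = 33.8529/63

0.5373


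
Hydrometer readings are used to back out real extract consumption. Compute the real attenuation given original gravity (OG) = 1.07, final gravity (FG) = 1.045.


AA = (OG−FG)/(OG−1)·100;  RA = AA·0.8192
AA = (1.07 − 1.045)/(1.07 − 1)·100 = 35.7143
RA = 35.7143·0.8192

29.2571 %


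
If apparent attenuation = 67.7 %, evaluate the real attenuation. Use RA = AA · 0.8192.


RA = 67.7 · 0.8192

55.4598 %


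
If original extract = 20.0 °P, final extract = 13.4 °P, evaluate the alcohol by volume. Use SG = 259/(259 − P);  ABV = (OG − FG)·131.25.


OG = 259/(259 − 20.0) = 1.0837
FG = 259/(259 − 13.4) = 1.0546
ABV = (1.0837 − 1.0546)·131.25

3.8222 % ABV


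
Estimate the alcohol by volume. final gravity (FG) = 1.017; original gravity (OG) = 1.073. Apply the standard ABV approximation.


ABV = (OG − FG) · 131.25
ABV = (1.073 − 1.017) · 131.25

7.3500 % ABV


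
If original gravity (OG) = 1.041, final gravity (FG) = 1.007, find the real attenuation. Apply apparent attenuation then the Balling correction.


AA = (OG−FG)/(OG−1)·100;  RA = AA·0.8192
AA = (1.041 − 1.007)/(1.041 − 1)·100 = 82.9268
RA = 82.9268·0.8192

67.9337 %


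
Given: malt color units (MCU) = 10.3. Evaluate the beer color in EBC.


SRM = 1.4922·MCU^0.6859;  EBC = SRM·1.97
SRM = 1.4922·10.3^0.6859 = 7.3881
EBC = 7.3881·1.97

14.5545 EBC


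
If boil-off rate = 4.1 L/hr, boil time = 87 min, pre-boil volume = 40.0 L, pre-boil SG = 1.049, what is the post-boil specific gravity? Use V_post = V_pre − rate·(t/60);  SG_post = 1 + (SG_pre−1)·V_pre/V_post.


V_post = 40.0 − 4.1·(87/60) = 34.0550
SG_post = 1 + (1.049 − 1)·40.0/34.0550

1.0576


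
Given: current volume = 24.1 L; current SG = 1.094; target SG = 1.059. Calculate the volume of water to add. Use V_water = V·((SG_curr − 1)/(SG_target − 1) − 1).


V_water = 24.1·((1.094 − 1)/(1.059 − 1) − 1)

14.2966 L


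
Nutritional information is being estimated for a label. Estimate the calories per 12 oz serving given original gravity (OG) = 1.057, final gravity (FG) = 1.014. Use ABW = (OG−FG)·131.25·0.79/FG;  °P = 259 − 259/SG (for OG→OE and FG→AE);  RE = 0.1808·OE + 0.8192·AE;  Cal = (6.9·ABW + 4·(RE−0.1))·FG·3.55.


ABW = (1.057 − 1.014)·131.25·0.79/1.014 = 4.3970
OE = 259 − 259/1.057 = 13.9669 °P
AE = 259 − 259/1.014 = 3.5759 °P
RE = 0.1808·13.9669 + 0.8192·3.5759 = 5.4546 °P
Cal = (6.9·4.3970 + 4·(5.4546−0.1))·1.014·3.55

186.3126 kcal


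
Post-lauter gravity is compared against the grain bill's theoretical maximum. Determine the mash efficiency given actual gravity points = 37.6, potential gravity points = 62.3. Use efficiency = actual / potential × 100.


efficiency = 37.6 / 62.3 × 100

60.3531 %


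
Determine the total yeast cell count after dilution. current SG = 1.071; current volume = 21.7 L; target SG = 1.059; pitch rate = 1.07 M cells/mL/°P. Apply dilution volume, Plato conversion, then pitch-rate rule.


V_w = V·((SG_c−1)/(SG_t−1)−1);  °P = 259 − 259/SG_t;  cells = rate·(V+V_w)·°P
V_w = 21.7·((1.071−1)/(1.059−1)−1) = 4.4136
V_final = 21.7 + 4.4136 = 26.1136
°P = 259 − 259/1.059 = 14.4297
cells = 1.07·26.1136·14.4297

403.1862 billion cells


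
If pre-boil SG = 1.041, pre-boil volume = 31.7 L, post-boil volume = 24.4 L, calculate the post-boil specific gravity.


SG_post = 1 + (SG_pre − 1)·V_pre/V_post
pts_pre = (1.041 − 1)·1000 = 41.0000
pts_post = 41.0000·31.7/24.4 = 53.2664
SG_post = 1 + 53.2664/1000

1.0533


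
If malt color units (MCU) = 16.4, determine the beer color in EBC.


SRM = 1.4922·MCU^0.6859;  EBC = SRM·1.97
SRM = 1.4922·16.4^0.6859 = 10.1646
EBC = 10.1646·1.97

20.0242 EBC


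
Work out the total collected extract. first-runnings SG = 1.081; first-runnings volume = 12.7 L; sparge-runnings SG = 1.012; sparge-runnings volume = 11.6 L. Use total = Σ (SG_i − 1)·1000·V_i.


first = (1.081 − 1)·1000·12.7 = 1028.7000
sparge = (1.012 − 1)·1000·11.6 = 139.2000
total = 1028.7000 + 139.2000

1167.9000 gravity·L


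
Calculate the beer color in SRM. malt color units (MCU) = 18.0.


SRM = 1.4922 · MCU^0.6859
SRM = 1.4922 · 18.0^0.6859

10.8347 SRM


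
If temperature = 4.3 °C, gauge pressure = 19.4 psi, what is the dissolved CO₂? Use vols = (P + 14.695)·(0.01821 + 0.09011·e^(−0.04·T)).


vols = (19.4 + 14.695)·(0.01821 + 0.09011·e^(−0.04·4.3))

3.2077 volumes


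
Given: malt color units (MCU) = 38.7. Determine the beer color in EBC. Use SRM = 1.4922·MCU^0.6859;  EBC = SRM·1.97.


SRM = 1.4922·38.7^0.6859 = 18.3163
EBC = 18.3163·1.97

36.0831 EBC


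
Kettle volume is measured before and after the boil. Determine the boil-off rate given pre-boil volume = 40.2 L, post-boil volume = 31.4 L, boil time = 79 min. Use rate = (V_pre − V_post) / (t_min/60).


rate = (40.2 − 31.4) / (79/60)

6.6835 L/hr


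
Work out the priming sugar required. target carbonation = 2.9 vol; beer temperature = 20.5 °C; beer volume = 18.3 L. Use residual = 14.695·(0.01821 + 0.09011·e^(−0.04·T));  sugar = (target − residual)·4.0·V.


residual = 14.695·(0.01821 + 0.09011·e^(−0.04·20.5)) = 0.8508
sugar = (2.9 − 0.8508)·4.0·18.3

150.0014 g


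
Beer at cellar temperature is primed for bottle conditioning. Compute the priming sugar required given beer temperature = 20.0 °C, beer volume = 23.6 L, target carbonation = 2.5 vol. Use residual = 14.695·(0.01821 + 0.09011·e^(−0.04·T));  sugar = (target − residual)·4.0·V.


residual = 14.695·(0.01821 + 0.09011·e^(−0.04·20.0)) = 0.8626
sugar = (2.5 − 0.8626)·4.0·23.6

154.5722 g


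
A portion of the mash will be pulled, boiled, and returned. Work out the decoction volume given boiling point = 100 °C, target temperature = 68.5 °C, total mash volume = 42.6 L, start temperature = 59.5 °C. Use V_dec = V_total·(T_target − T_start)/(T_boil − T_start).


V_dec = 42.6·(68.5 − 59.5)/(100 − 59.5)

9.4667 L


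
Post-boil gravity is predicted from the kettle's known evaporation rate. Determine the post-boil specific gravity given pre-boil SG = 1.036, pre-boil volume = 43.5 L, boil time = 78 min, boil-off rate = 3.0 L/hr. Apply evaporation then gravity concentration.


V_post = V_pre − rate·(t/60);  SG_post = 1 + (SG_pre−1)·V_pre/V_post
V_post = 43.5 − 3.0·(78/60) = 39.6000
SG_post = 1 + (1.036 − 1)·43.5/39.6000

1.0395


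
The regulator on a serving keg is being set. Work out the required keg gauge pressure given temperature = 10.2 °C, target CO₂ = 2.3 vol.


psi = vols/(0.01821 + 0.09011·e^(−0.04·T)) − 14.695
psi = 2.3/(0.01821 + 0.09011·e^(−0.04·10.2)) − 14.695

14.7426 psi


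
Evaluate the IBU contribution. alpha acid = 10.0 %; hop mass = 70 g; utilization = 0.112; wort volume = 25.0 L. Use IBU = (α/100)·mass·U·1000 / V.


IBU = (10.0/100)·70·0.112·1000 / 25.0

31.3600 IBU


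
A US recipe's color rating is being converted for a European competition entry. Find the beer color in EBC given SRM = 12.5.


EBC = SRM · 1.97
EBC = 12.5 · 1.97

24.6250 EBC


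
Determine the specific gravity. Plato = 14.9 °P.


SG = 259/(259 − P)
SG = 259/(259 − 14.9)

1.0610


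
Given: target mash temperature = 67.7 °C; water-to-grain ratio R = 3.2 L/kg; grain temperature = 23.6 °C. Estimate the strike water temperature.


T_strike = (0.41/R)·(T_mash − T_grain) + T_mash
T_strike = (0.41/3.2)·(67.7 − 23.6) + 67.7

73.3503 °C


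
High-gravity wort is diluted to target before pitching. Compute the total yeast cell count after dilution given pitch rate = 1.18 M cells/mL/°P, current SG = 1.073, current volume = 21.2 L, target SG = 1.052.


V_w = V·((SG_c−1)/(SG_t−1)−1);  °P = 259 − 259/SG_t;  cells = rate·(V+V_w)·°P
V_w = 21.2·((1.073−1)/(1.052−1)−1) = 8.5615
V_final = 21.2 + 8.5615 = 29.7615
°P = 259 − 259/1.052 = 12.8023
cells = 1.18·29.7615·12.8023

449.5984 billion cells


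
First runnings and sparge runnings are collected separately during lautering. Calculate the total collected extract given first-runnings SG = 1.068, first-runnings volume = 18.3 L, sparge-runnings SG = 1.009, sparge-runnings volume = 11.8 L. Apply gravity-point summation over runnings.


total = Σ (SG_i − 1)·1000·V_i
first = (1.068 − 1)·1000·18.3 = 1244.4000
sparge = (1.009 − 1)·1000·11.8 = 106.2000
total = 1244.4000 + 106.2000

1350.6000 gravity·L


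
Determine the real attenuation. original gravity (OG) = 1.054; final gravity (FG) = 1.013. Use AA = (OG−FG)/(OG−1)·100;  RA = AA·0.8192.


AA = (1.054 − 1.013)/(1.054 − 1)·100 = 75.9259
RA = 75.9259·0.8192

62.1985 %


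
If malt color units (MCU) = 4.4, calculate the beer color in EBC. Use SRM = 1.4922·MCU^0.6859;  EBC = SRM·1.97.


SRM = 1.4922·4.4^0.6859 = 4.1226
EBC = 4.1226·1.97

8.1215 EBC


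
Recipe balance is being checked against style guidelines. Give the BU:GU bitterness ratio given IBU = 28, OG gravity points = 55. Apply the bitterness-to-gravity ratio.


BU:GU = IBU / OG_points
BU:GU = 28 / 55

0.5091


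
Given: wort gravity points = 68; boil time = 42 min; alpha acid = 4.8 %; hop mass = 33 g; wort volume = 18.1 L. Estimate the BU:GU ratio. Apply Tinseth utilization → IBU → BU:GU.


U = 1.65·0.000125^(GP/1000)·(1−e^(−0.04t))/4.15;  IBU = (α/100)·m·U·1000/V;  BU:GU = IBU/GP
U = 1.65·0.000125^(68/1000)·(1−e^(−0.04·42))/4.15 = 0.1756
IBU = (4.8/100)·33·0.1756·1000/18.1 = 15.3648
BU:GU = 15.3648/68

0.2260


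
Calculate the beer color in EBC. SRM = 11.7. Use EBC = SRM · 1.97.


EBC = 11.7 · 1.97

23.0490 EBC


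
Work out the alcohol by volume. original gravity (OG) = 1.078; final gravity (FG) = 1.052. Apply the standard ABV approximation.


ABV = (OG − FG) · 131.25
ABV = (1.078 − 1.052) · 131.25

3.4125 % ABV


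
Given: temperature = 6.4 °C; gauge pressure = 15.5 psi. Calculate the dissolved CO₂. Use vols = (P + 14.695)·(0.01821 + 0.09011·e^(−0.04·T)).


vols = (15.5 + 14.695)·(0.01821 + 0.09011·e^(−0.04·6.4))

2.6562 volumes


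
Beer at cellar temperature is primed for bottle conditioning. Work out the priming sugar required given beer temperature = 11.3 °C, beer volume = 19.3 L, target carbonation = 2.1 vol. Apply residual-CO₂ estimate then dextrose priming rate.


residual = 14.695·(0.01821 + 0.09011·e^(−0.04·T));  sugar = (target − residual)·4.0·V
residual = 14.695·(0.01821 + 0.09011·e^(−0.04·11.3)) = 1.1102
sugar = (2.1 − 1.1102)·4.0·19.3

76.4099 g


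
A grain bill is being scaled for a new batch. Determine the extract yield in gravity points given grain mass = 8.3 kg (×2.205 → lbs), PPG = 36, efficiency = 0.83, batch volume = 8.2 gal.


points = lbs × PPG × eff / vol
lbs = 8.3 × 2.205 = 18.3015
points = 18.3015 × 36 × 0.83 / 8.2

66.6889 points


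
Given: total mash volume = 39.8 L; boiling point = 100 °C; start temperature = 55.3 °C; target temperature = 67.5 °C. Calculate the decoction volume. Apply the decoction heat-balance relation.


V_dec = V_total·(T_target − T_start)/(T_boil − T_start)
V_dec = 39.8·(67.5 − 55.3)/(100 − 55.3)

10.8626 L


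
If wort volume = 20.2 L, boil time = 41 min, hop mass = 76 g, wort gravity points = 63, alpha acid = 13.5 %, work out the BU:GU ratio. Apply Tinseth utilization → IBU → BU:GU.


U = 1.65·0.000125^(GP/1000)·(1−e^(−0.04t))/4.15;  IBU = (α/100)·m·U·1000/V;  BU:GU = IBU/GP
U = 1.65·0.000125^(63/1000)·(1−e^(−0.04·41))/4.15 = 0.1819
IBU = (13.5/100)·76·0.1819·1000/20.2 = 92.4023
BU:GU = 92.4023/63

1.4667


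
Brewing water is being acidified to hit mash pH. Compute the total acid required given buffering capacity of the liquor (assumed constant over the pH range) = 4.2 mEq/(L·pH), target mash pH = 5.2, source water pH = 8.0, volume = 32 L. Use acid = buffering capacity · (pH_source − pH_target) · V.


acid = 4.2 · (8.0 − 5.2) · 32

376.3200 mEq


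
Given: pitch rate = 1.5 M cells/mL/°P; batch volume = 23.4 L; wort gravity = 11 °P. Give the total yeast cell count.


cells (billions) = rate · V_L · °P
cells = 1.5 · 23.4 · 11

386.1000 billion cells


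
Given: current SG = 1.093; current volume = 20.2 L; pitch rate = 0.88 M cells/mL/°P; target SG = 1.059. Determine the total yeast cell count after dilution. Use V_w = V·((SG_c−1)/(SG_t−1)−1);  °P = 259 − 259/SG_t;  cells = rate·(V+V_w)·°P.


V_w = 20.2·((1.093−1)/(1.059−1)−1) = 11.6407
V_final = 20.2 + 11.6407 = 31.8407
°P = 259 − 259/1.059 = 14.4297
cells = 0.88·31.8407·14.4297

404.3159 billion cells


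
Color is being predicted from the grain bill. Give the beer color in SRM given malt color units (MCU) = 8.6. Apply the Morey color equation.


SRM = 1.4922 · MCU^0.6859
SRM = 1.4922 · 8.6^0.6859

6.5283 SRM


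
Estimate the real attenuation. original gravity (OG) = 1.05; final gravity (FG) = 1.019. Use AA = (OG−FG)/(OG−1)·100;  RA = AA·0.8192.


AA = (1.05 − 1.019)/(1.05 − 1)·100 = 62.0000
RA = 62.0000·0.8192

50.7904 %


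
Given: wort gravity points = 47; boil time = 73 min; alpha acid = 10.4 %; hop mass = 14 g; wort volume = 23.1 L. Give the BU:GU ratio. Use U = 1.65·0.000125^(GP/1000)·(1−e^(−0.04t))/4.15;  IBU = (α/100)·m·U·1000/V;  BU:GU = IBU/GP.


U = 1.65·0.000125^(47/1000)·(1−e^(−0.04·73))/4.15 = 0.2466
IBU = (10.4/100)·14·0.2466·1000/23.1 = 15.5404
BU:GU = 15.5404/47

0.3306


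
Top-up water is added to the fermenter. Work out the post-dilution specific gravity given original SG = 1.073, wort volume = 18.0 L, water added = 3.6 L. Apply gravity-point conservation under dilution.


SG_new = 1 + (SG_old − 1)·V_old/(V_old + V_water)
pts = (1.073 − 1)·1000·18.0/(18.0 + 3.6) = 60.8333
SG_new = 1 + 60.8333/1000

1.0608


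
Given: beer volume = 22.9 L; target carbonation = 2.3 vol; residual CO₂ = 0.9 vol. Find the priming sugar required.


sugar = (target − residual)·4.0·V
sugar = (2.3 − 0.9)·4.0·22.9

128.2400 g


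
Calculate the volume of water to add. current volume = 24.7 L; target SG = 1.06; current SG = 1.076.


V_water = V·((SG_curr − 1)/(SG_target − 1) − 1)
V_water = 24.7·((1.076 − 1)/(1.06 − 1) − 1)

6.5867 L


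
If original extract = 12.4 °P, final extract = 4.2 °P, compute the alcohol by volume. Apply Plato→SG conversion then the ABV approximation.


SG = 259/(259 − P);  ABV = (OG − FG)·131.25
OG = 259/(259 − 12.4) = 1.0503
FG = 259/(259 − 4.2) = 1.0165
ABV = (1.0503 − 1.0165)·131.25

4.4363 % ABV


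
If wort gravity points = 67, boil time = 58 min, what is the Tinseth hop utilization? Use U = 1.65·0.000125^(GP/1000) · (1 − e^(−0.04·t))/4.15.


bigness = 1.65·0.000125^(67/1000) = 0.9036
boil_factor = (1 − e^(−0.04·58))/4.15 = 0.2173
U = 0.9036 · 0.2173

0.1963


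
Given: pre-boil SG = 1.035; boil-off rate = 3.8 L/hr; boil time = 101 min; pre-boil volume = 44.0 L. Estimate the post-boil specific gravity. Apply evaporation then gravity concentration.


V_post = V_pre − rate·(t/60);  SG_post = 1 + (SG_pre−1)·V_pre/V_post
V_post = 44.0 − 3.8·(101/60) = 37.6033
SG_post = 1 + (1.035 − 1)·44.0/37.6033

1.0410


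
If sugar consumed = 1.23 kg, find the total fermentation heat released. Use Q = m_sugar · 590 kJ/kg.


Q = 1.23 · 590

725.7000 kJ


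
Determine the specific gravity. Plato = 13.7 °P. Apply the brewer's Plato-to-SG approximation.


SG = 259/(259 − P)
SG = 259/(259 − 13.7)

1.0558


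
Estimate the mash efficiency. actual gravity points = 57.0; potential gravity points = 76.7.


efficiency = actual / potential × 100
efficiency = 57.0 / 76.7 × 100

74.3155 %


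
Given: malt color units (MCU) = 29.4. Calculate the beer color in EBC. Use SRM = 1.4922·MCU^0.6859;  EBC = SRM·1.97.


SRM = 1.4922·29.4^0.6859 = 15.1693
EBC = 15.1693·1.97

29.8836 EBC


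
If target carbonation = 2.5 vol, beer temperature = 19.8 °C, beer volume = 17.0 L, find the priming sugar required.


residual = 14.695·(0.01821 + 0.09011·e^(−0.04·T));  sugar = (target − residual)·4.0·V
residual = 14.695·(0.01821 + 0.09011·e^(−0.04·19.8)) = 0.8674
sugar = (2.5 − 0.8674)·4.0·17.0

111.0194 g


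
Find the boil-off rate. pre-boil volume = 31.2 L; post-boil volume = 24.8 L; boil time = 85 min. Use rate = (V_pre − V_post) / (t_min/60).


rate = (31.2 − 24.8) / (85/60)

4.5176 L/hr


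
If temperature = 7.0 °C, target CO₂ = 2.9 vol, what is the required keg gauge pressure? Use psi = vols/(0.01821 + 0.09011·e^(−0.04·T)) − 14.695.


psi = 2.9/(0.01821 + 0.09011·e^(−0.04·7.0)) − 14.695

18.9034 psi


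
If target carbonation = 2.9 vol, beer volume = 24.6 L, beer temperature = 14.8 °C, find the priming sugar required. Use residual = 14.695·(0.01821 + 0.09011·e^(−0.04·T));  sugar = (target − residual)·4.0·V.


residual = 14.695·(0.01821 + 0.09011·e^(−0.04·14.8)) = 1.0002
sugar = (2.9 − 1.0002)·4.0·24.6

186.9451 g


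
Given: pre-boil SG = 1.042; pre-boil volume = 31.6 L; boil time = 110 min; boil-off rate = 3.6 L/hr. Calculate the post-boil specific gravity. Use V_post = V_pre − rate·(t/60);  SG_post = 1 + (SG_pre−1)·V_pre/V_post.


V_post = 31.6 − 3.6·(110/60) = 25.0000
SG_post = 1 + (1.042 − 1)·31.6/25.0000

1.0531


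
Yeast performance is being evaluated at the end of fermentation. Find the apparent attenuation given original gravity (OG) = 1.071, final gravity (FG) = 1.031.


AA = (OG − FG)/(OG − 1) · 100
AA = (1.071 − 1.031)/(1.071 − 1) · 100

56.3380 %


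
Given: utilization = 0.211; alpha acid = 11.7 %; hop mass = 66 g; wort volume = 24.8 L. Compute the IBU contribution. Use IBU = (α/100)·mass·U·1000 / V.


IBU = (11.7/100)·66·0.211·1000 / 24.8

65.6993 IBU


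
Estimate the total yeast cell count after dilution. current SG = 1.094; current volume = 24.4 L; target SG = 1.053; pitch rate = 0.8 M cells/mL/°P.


V_w = V·((SG_c−1)/(SG_t−1)−1);  °P = 259 − 259/SG_t;  cells = rate·(V+V_w)·°P
V_w = 24.4·((1.094−1)/(1.053−1)−1) = 18.8755
V_final = 24.4 + 18.8755 = 43.2755
°P = 259 − 259/1.053 = 13.0361
cells = 0.8·43.2755·13.0361

451.3143 billion cells


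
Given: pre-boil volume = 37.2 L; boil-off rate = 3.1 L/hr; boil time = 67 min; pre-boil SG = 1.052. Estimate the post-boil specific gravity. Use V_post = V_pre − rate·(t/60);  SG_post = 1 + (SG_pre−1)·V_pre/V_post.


V_post = 37.2 − 3.1·(67/60) = 33.7383
SG_post = 1 + (1.052 − 1)·37.2/33.7383

1.0573


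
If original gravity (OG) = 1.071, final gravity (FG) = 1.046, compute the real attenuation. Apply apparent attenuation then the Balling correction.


AA = (OG−FG)/(OG−1)·100;  RA = AA·0.8192
AA = (1.071 − 1.046)/(1.071 − 1)·100 = 35.2113
RA = 35.2113·0.8192

28.8451 %


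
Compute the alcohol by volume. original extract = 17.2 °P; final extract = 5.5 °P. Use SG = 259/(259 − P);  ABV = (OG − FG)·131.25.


OG = 259/(259 − 17.2) = 1.0711
FG = 259/(259 − 5.5) = 1.0217
ABV = (1.0711 − 1.0217)·131.25

6.4886 % ABV


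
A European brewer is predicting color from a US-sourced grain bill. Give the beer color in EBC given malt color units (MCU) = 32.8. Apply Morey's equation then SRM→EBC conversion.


SRM = 1.4922·MCU^0.6859;  EBC = SRM·1.97
SRM = 1.4922·32.8^0.6859 = 16.3518
EBC = 16.3518·1.97

32.2130 EBC


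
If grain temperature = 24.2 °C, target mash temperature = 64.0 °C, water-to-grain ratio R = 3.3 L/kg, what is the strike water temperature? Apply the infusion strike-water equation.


T_strike = (0.41/R)·(T_mash − T_grain) + T_mash
T_strike = (0.41/3.3)·(64.0 − 24.2) + 64.0

68.9448 °C


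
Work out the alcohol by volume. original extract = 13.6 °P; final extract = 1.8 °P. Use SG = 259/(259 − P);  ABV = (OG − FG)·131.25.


OG = 259/(259 − 13.6) = 1.0554
FG = 259/(259 − 1.8) = 1.0070
ABV = (1.0554 − 1.0070)·131.25

6.3553 % ABV


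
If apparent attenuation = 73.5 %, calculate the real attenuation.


RA = AA · 0.8192
RA = 73.5 · 0.8192

60.2112 %


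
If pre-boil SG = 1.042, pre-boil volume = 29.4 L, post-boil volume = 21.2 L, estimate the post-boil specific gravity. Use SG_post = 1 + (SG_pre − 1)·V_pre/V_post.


pts_pre = (1.042 − 1)·1000 = 42.0000
pts_post = 42.0000·29.4/21.2 = 58.2453
SG_post = 1 + 58.2453/1000

1.0582


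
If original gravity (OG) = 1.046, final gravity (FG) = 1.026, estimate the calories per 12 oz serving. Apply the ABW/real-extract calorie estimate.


ABW = (OG−FG)·131.25·0.79/FG;  °P = 259 − 259/SG (for OG→OE and FG→AE);  RE = 0.1808·OE + 0.8192·AE;  Cal = (6.9·ABW + 4·(RE−0.1))·FG·3.55
ABW = (1.046 − 1.026)·131.25·0.79/1.026 = 2.0212
OE = 259 − 259/1.046 = 11.3901 °P
AE = 259 − 259/1.026 = 6.5634 °P
RE = 0.1808·11.3901 + 0.8192·6.5634 = 7.4360 °P
Cal = (6.9·2.0212 + 4·(7.4360−0.1))·1.026·3.55

157.6765 kcal


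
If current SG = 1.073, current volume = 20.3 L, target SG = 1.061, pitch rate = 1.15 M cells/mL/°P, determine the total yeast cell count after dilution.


V_w = V·((SG_c−1)/(SG_t−1)−1);  °P = 259 − 259/SG_t;  cells = rate·(V+V_w)·°P
V_w = 20.3·((1.073−1)/(1.061−1)−1) = 3.9934
V_final = 20.3 + 3.9934 = 24.2934
°P = 259 − 259/1.061 = 14.8907
cells = 1.15·24.2934·14.8907

416.0075 billion cells


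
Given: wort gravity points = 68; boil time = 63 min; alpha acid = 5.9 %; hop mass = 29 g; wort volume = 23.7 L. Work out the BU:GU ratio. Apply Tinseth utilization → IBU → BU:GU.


U = 1.65·0.000125^(GP/1000)·(1−e^(−0.04t))/4.15;  IBU = (α/100)·m·U·1000/V;  BU:GU = IBU/GP
U = 1.65·0.000125^(68/1000)·(1−e^(−0.04·63))/4.15 = 0.1984
IBU = (5.9/100)·29·0.1984·1000/23.7 = 14.3251
BU:GU = 14.3251/68

0.2107


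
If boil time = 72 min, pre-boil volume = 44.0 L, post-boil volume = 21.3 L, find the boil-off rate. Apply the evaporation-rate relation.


rate = (V_pre − V_post) / (t_min/60)
rate = (44.0 − 21.3) / (72/60)

18.9167 L/hr


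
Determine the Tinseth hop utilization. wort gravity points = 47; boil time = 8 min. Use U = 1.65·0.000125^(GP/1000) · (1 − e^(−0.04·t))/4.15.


bigness = 1.65·0.000125^(47/1000) = 1.0815
boil_factor = (1 − e^(−0.04·8))/4.15 = 0.0660
U = 1.0815 · 0.0660

0.0714


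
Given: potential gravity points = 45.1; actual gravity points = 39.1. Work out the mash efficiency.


efficiency = actual / potential × 100
efficiency = 39.1 / 45.1 × 100

86.6962 %


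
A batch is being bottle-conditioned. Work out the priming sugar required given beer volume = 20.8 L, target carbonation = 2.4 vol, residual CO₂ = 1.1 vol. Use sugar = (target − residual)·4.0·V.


sugar = (2.4 − 1.1)·4.0·20.8

108.1600 g


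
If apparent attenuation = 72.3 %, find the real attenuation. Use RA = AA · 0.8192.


RA = 72.3 · 0.8192

59.2282 %


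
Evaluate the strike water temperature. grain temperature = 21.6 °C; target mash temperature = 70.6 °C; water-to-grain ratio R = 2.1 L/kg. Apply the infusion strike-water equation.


T_strike = (0.41/R)·(T_mash − T_grain) + T_mash
T_strike = (0.41/2.1)·(70.6 − 21.6) + 70.6

80.1667 °C


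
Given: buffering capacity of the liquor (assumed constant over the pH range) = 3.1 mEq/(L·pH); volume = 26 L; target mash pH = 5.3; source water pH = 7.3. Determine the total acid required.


acid = buffering capacity · (pH_source − pH_target) · V
acid = 3.1 · (7.3 − 5.3) · 26

161.2000 mEq


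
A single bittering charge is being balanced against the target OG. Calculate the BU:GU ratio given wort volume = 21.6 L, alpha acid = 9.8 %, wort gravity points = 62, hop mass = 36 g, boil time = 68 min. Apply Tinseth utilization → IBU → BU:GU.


U = 1.65·0.000125^(GP/1000)·(1−e^(−0.04t))/4.15;  IBU = (α/100)·m·U·1000/V;  BU:GU = IBU/GP
U = 1.65·0.000125^(62/1000)·(1−e^(−0.04·68))/4.15 = 0.2127
IBU = (9.8/100)·36·0.2127·1000/21.6 = 34.7476
BU:GU = 34.7476/62

0.5604


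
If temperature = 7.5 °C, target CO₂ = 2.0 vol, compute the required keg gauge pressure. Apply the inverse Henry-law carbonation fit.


psi = vols/(0.01821 + 0.09011·e^(−0.04·T)) − 14.695
psi = 2.0/(0.01821 + 0.09011·e^(−0.04·7.5)) − 14.695

8.8441 psi


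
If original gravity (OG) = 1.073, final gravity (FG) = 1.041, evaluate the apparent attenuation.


AA = (OG − FG)/(OG − 1) · 100
AA = (1.073 − 1.041)/(1.073 − 1) · 100

43.8356 %


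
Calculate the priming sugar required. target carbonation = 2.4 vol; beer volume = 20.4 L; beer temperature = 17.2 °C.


residual = 14.695·(0.01821 + 0.09011·e^(−0.04·T));  sugar = (target − residual)·4.0·V
residual = 14.695·(0.01821 + 0.09011·e^(−0.04·17.2)) = 0.9331
sugar = (2.4 − 0.9331)·4.0·20.4

119.6994 g


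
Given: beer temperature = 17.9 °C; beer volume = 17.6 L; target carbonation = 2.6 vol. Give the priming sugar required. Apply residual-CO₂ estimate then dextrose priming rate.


residual = 14.695·(0.01821 + 0.09011·e^(−0.04·T));  sugar = (target − residual)·4.0·V
residual = 14.695·(0.01821 + 0.09011·e^(−0.04·17.9)) = 0.9147
sugar = (2.6 − 0.9147)·4.0·17.6

118.6437 g


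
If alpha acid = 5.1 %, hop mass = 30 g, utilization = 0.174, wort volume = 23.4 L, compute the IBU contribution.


IBU = (α/100)·mass·U·1000 / V
IBU = (5.1/100)·30·0.174·1000 / 23.4

11.3769 IBU


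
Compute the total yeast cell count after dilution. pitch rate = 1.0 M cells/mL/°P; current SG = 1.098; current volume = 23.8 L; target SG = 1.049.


V_w = V·((SG_c−1)/(SG_t−1)−1);  °P = 259 − 259/SG_t;  cells = rate·(V+V_w)·°P
V_w = 23.8·((1.098−1)/(1.049−1)−1) = 23.8000
V_final = 23.8 + 23.8000 = 47.6000
°P = 259 − 259/1.049 = 12.0982
cells = 1.0·47.6000·12.0982

575.8738 billion cells


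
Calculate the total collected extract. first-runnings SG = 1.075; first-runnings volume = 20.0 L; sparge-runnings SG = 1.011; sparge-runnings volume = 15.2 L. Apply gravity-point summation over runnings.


total = Σ (SG_i − 1)·1000·V_i
first = (1.075 − 1)·1000·20.0 = 1500.0000
sparge = (1.011 − 1)·1000·15.2 = 167.2000
total = 1500.0000 + 167.2000

1667.2000 gravity·L


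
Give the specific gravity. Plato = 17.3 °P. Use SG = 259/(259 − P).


SG = 259/(259 − 17.3)

1.0716


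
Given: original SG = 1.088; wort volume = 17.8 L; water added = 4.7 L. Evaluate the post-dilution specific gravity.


SG_new = 1 + (SG_old − 1)·V_old/(V_old + V_water)
pts = (1.088 − 1)·1000·17.8/(17.8 + 4.7) = 69.6178
SG_new = 1 + 69.6178/1000

1.0696


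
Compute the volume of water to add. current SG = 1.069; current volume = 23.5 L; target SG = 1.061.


V_water = V·((SG_curr − 1)/(SG_target − 1) − 1)
V_water = 23.5·((1.069 − 1)/(1.061 − 1) − 1)

3.0820 L


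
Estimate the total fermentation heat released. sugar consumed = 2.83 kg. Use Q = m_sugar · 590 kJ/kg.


Q = 2.83 · 590

1669.7000 kJ


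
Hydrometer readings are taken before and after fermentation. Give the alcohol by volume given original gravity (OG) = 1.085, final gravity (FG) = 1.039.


ABV = (OG − FG) · 131.25
ABV = (1.085 − 1.039) · 131.25

6.0375 % ABV


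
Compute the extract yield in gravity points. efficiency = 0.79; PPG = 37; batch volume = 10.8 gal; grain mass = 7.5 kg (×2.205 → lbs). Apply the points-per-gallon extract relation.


points = lbs × PPG × eff / vol
lbs = 7.5 × 2.205 = 16.5375
points = 16.5375 × 37 × 0.79 / 10.8

44.7584 points


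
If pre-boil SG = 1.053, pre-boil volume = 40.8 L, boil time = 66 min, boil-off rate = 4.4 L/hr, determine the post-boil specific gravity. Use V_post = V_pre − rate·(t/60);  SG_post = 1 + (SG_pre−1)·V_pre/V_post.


V_post = 40.8 − 4.4·(66/60) = 35.9600
SG_post = 1 + (1.053 − 1)·40.8/35.9600

1.0601


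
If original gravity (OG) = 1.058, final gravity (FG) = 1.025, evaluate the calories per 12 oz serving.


ABW = (OG−FG)·131.25·0.79/FG;  °P = 259 − 259/SG (for OG→OE and FG→AE);  RE = 0.1808·OE + 0.8192·AE;  Cal = (6.9·ABW + 4·(RE−0.1))·FG·3.55
ABW = (1.058 − 1.025)·131.25·0.79/1.025 = 3.3382
OE = 259 − 259/1.058 = 14.1985 °P
AE = 259 − 259/1.025 = 6.3171 °P
RE = 0.1808·14.1985 + 0.8192·6.3171 = 7.7420 °P
Cal = (6.9·3.3382 + 4·(7.7420−0.1))·1.025·3.55

195.0440 kcal


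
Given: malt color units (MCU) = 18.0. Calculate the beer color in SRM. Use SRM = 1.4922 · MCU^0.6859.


SRM = 1.4922 · 18.0^0.6859

10.8347 SRM


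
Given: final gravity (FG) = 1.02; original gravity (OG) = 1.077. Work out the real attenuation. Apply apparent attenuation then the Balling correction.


AA = (OG−FG)/(OG−1)·100;  RA = AA·0.8192
AA = (1.077 − 1.02)/(1.077 − 1)·100 = 74.0260
RA = 74.0260·0.8192

60.6421 %


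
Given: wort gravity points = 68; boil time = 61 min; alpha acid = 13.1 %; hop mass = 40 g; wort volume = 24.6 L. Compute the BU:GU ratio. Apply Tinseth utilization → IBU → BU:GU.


U = 1.65·0.000125^(GP/1000)·(1−e^(−0.04t))/4.15;  IBU = (α/100)·m·U·1000/V;  BU:GU = IBU/GP
U = 1.65·0.000125^(68/1000)·(1−e^(−0.04·61))/4.15 = 0.1970
IBU = (13.1/100)·40·0.1970·1000/24.6 = 41.9581
BU:GU = 41.9581/68

0.6170


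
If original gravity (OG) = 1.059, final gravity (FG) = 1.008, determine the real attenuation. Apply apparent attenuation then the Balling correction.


AA = (OG−FG)/(OG−1)·100;  RA = AA·0.8192
AA = (1.059 − 1.008)/(1.059 − 1)·100 = 86.4407
RA = 86.4407·0.8192

70.8122 %


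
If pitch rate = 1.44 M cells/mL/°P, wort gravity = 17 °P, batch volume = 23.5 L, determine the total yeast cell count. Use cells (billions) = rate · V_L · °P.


cells = 1.44 · 23.5 · 17

575.2800 billion cells


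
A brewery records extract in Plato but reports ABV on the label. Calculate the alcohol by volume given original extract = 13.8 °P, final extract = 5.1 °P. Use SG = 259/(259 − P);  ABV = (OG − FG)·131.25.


OG = 259/(259 − 13.8) = 1.0563
FG = 259/(259 − 5.1) = 1.0201
ABV = (1.0563 − 1.0201)·131.25

4.7505 % ABV


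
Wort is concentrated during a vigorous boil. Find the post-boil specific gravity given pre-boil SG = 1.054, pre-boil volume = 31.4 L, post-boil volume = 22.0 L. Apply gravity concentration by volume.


SG_post = 1 + (SG_pre − 1)·V_pre/V_post
pts_pre = (1.054 − 1)·1000 = 54.0000
pts_post = 54.0000·31.4/22.0 = 77.0727
SG_post = 1 + 77.0727/1000

1.0771


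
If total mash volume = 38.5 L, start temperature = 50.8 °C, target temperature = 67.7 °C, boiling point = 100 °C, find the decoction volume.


V_dec = V_total·(T_target − T_start)/(T_boil − T_start)
V_dec = 38.5·(67.7 − 50.8)/(100 − 50.8)

13.2246 L


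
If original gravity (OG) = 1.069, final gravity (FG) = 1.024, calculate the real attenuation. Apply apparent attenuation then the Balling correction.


AA = (OG−FG)/(OG−1)·100;  RA = AA·0.8192
AA = (1.069 − 1.024)/(1.069 − 1)·100 = 65.2174
RA = 65.2174·0.8192

53.4261 %


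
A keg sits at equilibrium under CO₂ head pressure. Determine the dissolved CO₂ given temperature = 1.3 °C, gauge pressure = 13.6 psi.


vols = (P + 14.695)·(0.01821 + 0.09011·e^(−0.04·T))
vols = (13.6 + 14.695)·(0.01821 + 0.09011·e^(−0.04·1.3))

2.9357 volumes


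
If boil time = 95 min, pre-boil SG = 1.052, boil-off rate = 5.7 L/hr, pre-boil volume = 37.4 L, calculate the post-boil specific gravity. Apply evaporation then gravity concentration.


V_post = V_pre − rate·(t/60);  SG_post = 1 + (SG_pre−1)·V_pre/V_post
V_post = 37.4 − 5.7·(95/60) = 28.3750
SG_post = 1 + (1.052 − 1)·37.4/28.3750

1.0685
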